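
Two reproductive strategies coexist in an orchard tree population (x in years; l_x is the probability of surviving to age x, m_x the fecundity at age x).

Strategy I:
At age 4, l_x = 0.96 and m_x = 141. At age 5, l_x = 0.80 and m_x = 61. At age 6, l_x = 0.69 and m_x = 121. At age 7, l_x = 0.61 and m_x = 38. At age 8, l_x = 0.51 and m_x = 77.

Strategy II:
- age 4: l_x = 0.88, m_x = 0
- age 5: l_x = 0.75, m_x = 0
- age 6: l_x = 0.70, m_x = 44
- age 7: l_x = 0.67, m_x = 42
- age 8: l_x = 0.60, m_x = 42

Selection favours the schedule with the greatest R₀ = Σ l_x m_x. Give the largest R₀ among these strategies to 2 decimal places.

330.10

Strategy I: R₀ = 0.96×141 + 0.80×61 + 0.69×121 + 0.61×38 + 0.51×77 = 330.1000
Strategy II: R₀ = 0.88×0 + 0.75×0 + 0.70×44 + 0.67×42 + 0.60×42 = 84.1400
Highest R₀: strategy I with 330.1000.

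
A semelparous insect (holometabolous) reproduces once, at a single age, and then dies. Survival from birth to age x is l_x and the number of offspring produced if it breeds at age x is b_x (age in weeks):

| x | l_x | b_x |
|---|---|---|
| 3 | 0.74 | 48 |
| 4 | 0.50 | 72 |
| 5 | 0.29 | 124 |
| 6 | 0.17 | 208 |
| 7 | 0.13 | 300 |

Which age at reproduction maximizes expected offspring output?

Expected offspring if breeding at age x = l_x × b_x:
  age 3: 0.74 × 48 = 35.520
  age 4: 0.50 × 72 = 36.000
  age 5: 0.29 × 124 = 35.960
  age 6: 0.17 × 208 = 35.360
  age 7: 0.13 × 300 = 39.000
Maximum at age 7 (39.000).

7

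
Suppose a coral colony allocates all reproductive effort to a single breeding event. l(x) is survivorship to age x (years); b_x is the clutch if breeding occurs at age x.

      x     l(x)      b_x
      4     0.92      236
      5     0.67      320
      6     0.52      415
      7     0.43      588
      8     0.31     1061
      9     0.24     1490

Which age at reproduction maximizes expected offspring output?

9

Expected offspring if breeding at age x = l(x) × b_x:
  age 4: 0.92 × 236 = 217.120
  age 5: 0.67 × 320 = 214.400
  age 6: 0.52 × 415 = 215.800
  age 7: 0.43 × 588 = 252.840
  age 8: 0.31 × 1061 = 328.910
  age 9: 0.24 × 1490 = 357.600
Maximum at age 9 (357.600).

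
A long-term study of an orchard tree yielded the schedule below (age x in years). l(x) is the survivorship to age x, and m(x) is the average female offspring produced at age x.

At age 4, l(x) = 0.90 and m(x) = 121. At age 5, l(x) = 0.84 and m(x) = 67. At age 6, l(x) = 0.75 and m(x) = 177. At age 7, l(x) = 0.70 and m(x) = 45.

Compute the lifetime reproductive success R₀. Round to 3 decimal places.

329.430

R₀ = Σ l(x) m(x):
  age 4: 0.90 × 121 = 108.9000
  age 5: 0.84 × 67 = 56.2800
  age 6: 0.75 × 177 = 132.7500
  age 7: 0.70 × 45 = 31.5000
R₀ = 108.9000 + 56.2800 + 132.7500 + 31.5000 = 329.4300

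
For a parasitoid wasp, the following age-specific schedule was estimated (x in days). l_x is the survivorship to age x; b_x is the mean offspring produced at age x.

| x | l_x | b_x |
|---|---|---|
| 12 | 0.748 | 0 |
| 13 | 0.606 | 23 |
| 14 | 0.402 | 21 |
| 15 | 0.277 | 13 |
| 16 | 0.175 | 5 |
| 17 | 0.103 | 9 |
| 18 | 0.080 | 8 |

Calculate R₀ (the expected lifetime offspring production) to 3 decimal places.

28.423

R₀ = Σ l_x b_x:
  age 12: 0.748 × 0 = 0.0000
  age 13: 0.606 × 23 = 13.9380
  age 14: 0.402 × 21 = 8.4420
  age 15: 0.277 × 13 = 3.6010
  age 16: 0.175 × 5 = 0.8750
  age 17: 0.103 × 9 = 0.9270
  age 18: 0.080 × 8 = 0.6400
R₀ = 0.0000 + 13.9380 + 8.4420 + 3.6010 + 0.8750 + 0.9270 + 0.6400 = 28.4230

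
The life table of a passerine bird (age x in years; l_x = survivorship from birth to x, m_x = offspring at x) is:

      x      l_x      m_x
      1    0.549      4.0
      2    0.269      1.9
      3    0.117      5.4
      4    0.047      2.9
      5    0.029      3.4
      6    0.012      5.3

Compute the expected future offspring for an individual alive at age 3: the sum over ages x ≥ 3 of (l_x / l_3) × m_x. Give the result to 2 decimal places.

7.95

l_3 = 0.117. Conditional survival from age 3 to x is l_x / l_3.
  x=3: (0.117/0.117) × 5.4 = 5.4000
  x=4: (0.047/0.117) × 2.9 = 1.1650
  x=5: (0.029/0.117) × 3.4 = 0.8427
  x=6: (0.012/0.117) × 5.3 = 0.5436
Sum = 5.4000 + 1.1650 + 0.8427 + 0.5436 = 7.9513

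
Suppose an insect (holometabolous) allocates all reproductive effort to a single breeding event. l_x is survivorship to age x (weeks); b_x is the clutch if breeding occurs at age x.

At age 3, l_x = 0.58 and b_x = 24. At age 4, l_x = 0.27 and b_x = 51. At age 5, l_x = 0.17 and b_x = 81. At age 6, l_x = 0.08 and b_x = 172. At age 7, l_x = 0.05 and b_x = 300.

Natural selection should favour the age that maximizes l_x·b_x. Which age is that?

7

Expected offspring if breeding at age x = l_x × b_x:
  age 3: 0.58 × 24 = 13.920
  age 4: 0.27 × 51 = 13.770
  age 5: 0.17 × 81 = 13.770
  age 6: 0.08 × 172 = 13.760
  age 7: 0.05 × 300 = 15.000
Maximum at age 7 (15.000).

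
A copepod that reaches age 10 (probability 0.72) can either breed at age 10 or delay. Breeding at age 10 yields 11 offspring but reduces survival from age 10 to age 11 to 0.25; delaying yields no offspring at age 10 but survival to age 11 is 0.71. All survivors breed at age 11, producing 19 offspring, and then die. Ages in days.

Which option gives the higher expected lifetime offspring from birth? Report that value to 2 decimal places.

breed at age 10: R₀ = 0.72 × (11 + 0.25 × 19) = 0.72 × 15.7500 = 11.3400
delay to age 11: R₀ = 0.72 × (0.71 × 19) = 0.72 × 13.4900 = 9.7128
Higher: breed at age 10 (11.3400).

11.34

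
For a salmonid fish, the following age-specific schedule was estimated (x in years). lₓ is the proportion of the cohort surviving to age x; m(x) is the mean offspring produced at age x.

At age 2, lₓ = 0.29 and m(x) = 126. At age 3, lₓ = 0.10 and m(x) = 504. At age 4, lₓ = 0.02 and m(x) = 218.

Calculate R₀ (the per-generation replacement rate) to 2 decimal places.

91.30

R₀ = Σ lₓ m(x):
  age 2: 0.29 × 126 = 36.5400
  age 3: 0.10 × 504 = 50.4000
  age 4: 0.02 × 218 = 4.3600
R₀ = 36.5400 + 50.4000 + 4.3600 = 91.3000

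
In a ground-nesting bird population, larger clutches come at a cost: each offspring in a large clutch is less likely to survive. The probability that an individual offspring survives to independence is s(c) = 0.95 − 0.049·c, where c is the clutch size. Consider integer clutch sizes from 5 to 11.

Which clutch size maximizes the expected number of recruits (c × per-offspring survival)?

Expected recruits = c × s(c):
  c=5: 5 × 0.705 = 3.525
  c=6: 6 × 0.656 = 3.936
  c=7: 7 × 0.607 = 4.249
  c=8: 8 × 0.558 = 4.464
  c=9: 9 × 0.509 = 4.581
  c=10: 10 × 0.460 = 4.600
  c=11: 11 × 0.411 = 4.521
Maximum at c = 10 (4.600 recruits).

10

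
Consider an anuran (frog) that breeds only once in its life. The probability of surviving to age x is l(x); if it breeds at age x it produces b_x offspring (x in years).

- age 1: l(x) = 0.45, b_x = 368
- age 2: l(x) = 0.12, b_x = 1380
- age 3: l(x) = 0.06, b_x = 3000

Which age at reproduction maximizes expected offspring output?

Expected offspring if breeding at age x = l(x) × b_x:
  age 1: 0.45 × 368 = 165.600
  age 2: 0.12 × 1380 = 165.600
  age 3: 0.06 × 3000 = 180.000
Maximum at age 3 (180.000).

3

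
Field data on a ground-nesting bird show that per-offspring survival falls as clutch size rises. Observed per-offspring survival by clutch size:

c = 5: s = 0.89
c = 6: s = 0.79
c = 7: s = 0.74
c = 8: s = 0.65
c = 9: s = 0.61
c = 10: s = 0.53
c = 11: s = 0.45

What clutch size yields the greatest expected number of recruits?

Expected recruits = c × s(c):
  c=5: 5 × 0.89 = 4.450
  c=6: 6 × 0.79 = 4.740
  c=7: 7 × 0.74 = 5.180
  c=8: 8 × 0.65 = 5.200
  c=9: 9 × 0.61 = 5.490
  c=10: 10 × 0.53 = 5.300
  c=11: 11 × 0.45 = 4.950
Maximum at c = 9 (5.490 recruits).

9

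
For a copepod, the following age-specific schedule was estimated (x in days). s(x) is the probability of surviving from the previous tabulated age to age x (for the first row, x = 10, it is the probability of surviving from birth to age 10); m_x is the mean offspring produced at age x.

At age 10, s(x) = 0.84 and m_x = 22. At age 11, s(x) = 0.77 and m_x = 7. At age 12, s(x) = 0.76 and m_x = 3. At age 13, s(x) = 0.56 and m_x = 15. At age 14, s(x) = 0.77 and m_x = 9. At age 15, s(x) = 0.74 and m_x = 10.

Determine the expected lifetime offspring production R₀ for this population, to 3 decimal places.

32.088

Survivorship from birth: l_x = s_10·s_11·…·s_x.
  l_10 = 0.84000
  l_11 = 0.64680
  l_12 = 0.49157
  l_13 = 0.27528
  l_14 = 0.21196
  l_15 = 0.15685
R₀ = Σ l_x m_x:
  age 10: 0.84000 × 22 = 18.4800
  age 11: 0.64680 × 7 = 4.5276
  age 12: 0.49157 × 3 = 1.4747
  age 13: 0.27528 × 15 = 4.1292
  age 14: 0.21196 × 9 = 1.9076
  age 15: 0.15685 × 10 = 1.5685
R₀ = 18.4800 + 4.5276 + 1.4747 + 4.1292 + 1.9076 + 1.5685 = 32.0877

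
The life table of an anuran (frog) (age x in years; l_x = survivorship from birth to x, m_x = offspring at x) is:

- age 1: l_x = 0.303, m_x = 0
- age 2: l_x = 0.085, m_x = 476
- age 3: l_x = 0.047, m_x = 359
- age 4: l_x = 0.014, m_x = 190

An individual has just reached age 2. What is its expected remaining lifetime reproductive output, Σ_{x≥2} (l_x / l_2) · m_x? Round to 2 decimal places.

705.80

l_2 = 0.085. Conditional survival from age 2 to x is l_x / l_2.
  x=2: (0.085/0.085) × 476 = 476.0000
  x=3: (0.047/0.085) × 359 = 198.5059
  x=4: (0.014/0.085) × 190 = 31.2941
Sum = 476.0000 + 198.5059 + 31.2941 = 705.8000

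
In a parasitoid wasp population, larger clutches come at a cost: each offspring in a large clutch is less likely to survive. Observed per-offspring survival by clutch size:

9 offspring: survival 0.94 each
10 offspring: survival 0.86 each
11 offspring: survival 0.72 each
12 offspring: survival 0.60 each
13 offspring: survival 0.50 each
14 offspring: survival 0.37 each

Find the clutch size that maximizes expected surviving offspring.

10

Expected surviving offspring = c × s(c):
  c=9: 9 × 0.94 = 8.460
  c=10: 10 × 0.86 = 8.600
  c=11: 11 × 0.72 = 7.920
  c=12: 12 × 0.60 = 7.200
  c=13: 13 × 0.50 = 6.500
  c=14: 14 × 0.37 = 5.180
Maximum at c = 10 (8.600 surviving offspring).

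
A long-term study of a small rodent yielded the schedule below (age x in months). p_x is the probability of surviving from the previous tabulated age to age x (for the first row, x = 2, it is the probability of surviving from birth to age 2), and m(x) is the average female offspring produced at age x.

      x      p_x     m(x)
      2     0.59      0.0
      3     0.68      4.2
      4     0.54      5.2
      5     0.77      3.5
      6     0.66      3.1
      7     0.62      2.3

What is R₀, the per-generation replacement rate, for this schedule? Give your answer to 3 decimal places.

3.894

Survivorship from birth: l_x = p_2·p_3·…·p_x.
  l_2 = 0.59000
  l_3 = 0.40120
  l_4 = 0.21665
  l_5 = 0.16682
  l_6 = 0.11010
  l_7 = 0.06826
R₀ = Σ l_x m(x):
  age 2: 0.59000 × 0.0 = 0.0000
  age 3: 0.40120 × 4.2 = 1.6850
  age 4: 0.21665 × 5.2 = 1.1266
  age 5: 0.16682 × 3.5 = 0.5839
  age 6: 0.11010 × 3.1 = 0.3413
  age 7: 0.06826 × 2.3 = 0.1570
R₀ = 0.0000 + 1.6850 + 1.1266 + 0.5839 + 0.3413 + 0.1570 = 3.8938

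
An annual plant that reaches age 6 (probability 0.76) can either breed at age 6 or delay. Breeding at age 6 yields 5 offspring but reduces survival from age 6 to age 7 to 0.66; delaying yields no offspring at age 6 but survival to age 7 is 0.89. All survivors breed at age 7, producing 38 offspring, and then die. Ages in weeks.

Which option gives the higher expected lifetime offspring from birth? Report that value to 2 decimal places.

25.70

breed at age 6: R₀ = 0.76 × (5 + 0.66 × 38) = 0.76 × 30.0800 = 22.8608
delay to age 7: R₀ = 0.76 × (0.89 × 38) = 0.76 × 33.8200 = 25.7032
Higher: delay to age 7 (25.7032).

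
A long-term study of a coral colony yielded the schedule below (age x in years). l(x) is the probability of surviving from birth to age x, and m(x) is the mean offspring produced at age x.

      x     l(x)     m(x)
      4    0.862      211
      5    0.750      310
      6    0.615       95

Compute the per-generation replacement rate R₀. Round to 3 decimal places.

472.807

R₀ = Σ l(x) m(x):
  age 4: 0.862 × 211 = 181.8820
  age 5: 0.750 × 310 = 232.5000
  age 6: 0.615 × 95 = 58.4250
R₀ = 181.8820 + 232.5000 + 58.4250 = 472.8070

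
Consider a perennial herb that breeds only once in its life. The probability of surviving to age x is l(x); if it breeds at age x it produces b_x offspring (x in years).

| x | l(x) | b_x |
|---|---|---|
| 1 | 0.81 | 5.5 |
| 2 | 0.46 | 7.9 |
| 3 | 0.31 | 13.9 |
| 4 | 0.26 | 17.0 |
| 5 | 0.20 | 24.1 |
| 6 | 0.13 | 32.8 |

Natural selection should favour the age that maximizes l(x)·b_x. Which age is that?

5

Expected offspring if breeding at age x = l(x) × b_x:
  age 1: 0.81 × 5.5 = 4.455
  age 2: 0.46 × 7.9 = 3.634
  age 3: 0.31 × 13.9 = 4.309
  age 4: 0.26 × 17.0 = 4.420
  age 5: 0.20 × 24.1 = 4.820
  age 6: 0.13 × 32.8 = 4.264
Maximum at age 5 (4.820).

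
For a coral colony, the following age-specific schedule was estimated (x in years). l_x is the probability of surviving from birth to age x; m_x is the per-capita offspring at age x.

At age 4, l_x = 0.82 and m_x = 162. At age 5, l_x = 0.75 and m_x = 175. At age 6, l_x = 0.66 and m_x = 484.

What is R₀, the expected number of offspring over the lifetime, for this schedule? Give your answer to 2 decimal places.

583.53

R₀ = Σ l_x m_x:
  age 4: 0.82 × 162 = 132.8400
  age 5: 0.75 × 175 = 131.2500
  age 6: 0.66 × 484 = 319.4400
R₀ = 132.8400 + 131.2500 + 319.4400 = 583.5300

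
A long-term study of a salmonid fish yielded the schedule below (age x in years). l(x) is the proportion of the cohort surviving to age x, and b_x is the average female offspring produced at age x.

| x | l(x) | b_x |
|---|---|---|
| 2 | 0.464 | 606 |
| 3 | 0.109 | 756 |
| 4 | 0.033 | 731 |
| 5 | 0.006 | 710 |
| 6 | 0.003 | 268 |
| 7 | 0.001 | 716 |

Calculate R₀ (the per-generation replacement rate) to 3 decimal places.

393.491

R₀ = Σ l(x) b_x:
  age 2: 0.464 × 606 = 281.1840
  age 3: 0.109 × 756 = 82.4040
  age 4: 0.033 × 731 = 24.1230
  age 5: 0.006 × 710 = 4.2600
  age 6: 0.003 × 268 = 0.8040
  age 7: 0.001 × 716 = 0.7160
R₀ = 281.1840 + 82.4040 + 24.1230 + 4.2600 + 0.8040 + 0.7160 = 393.4910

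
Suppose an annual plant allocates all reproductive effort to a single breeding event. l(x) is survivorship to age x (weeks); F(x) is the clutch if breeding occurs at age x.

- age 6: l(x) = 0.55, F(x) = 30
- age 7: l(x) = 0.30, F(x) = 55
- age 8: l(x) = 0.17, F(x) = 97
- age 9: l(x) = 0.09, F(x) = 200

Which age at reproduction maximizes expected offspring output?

9

Expected offspring if breeding at age x = l(x) × F(x):
  age 6: 0.55 × 30 = 16.500
  age 7: 0.30 × 55 = 16.500
  age 8: 0.17 × 97 = 16.490
  age 9: 0.09 × 200 = 18.000
Maximum at age 9 (18.000).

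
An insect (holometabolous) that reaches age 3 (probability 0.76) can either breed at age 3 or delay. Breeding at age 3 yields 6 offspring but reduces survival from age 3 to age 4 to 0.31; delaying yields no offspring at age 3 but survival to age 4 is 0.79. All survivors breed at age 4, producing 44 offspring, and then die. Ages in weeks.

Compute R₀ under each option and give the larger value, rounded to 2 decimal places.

26.42

breed at age 3: R₀ = 0.76 × (6 + 0.31 × 44) = 0.76 × 19.6400 = 14.9264
delay to age 4: R₀ = 0.76 × (0.79 × 44) = 0.76 × 34.7600 = 26.4176
Higher: delay to age 4 (26.4176).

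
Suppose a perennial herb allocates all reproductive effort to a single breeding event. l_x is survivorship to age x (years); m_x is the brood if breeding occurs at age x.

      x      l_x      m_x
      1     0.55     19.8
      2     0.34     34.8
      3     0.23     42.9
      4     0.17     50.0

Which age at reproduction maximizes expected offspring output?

Expected offspring if breeding at age x = l_x × m_x:
  age 1: 0.55 × 19.8 = 10.890
  age 2: 0.34 × 34.8 = 11.832
  age 3: 0.23 × 42.9 = 9.867
  age 4: 0.17 × 50.0 = 8.500
Maximum at age 2 (11.832).

2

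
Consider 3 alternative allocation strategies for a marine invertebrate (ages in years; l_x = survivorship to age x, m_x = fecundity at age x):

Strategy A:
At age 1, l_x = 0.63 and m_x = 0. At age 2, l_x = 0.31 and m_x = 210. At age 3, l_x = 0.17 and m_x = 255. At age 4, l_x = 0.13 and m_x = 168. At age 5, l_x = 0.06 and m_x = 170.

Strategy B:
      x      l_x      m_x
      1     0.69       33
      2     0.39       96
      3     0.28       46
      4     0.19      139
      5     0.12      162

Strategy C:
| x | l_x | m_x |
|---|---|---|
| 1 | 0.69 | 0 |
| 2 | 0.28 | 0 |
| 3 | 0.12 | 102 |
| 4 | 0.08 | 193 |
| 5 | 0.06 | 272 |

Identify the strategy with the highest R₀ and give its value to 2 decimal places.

Strategy A: R₀ = 0.63×0 + 0.31×210 + 0.17×255 + 0.13×168 + 0.06×170 = 140.4900
Strategy B: R₀ = 0.69×33 + 0.39×96 + 0.28×46 + 0.19×139 + 0.12×162 = 118.9400
Strategy C: R₀ = 0.69×0 + 0.28×0 + 0.12×102 + 0.08×193 + 0.06×272 = 44.0000
Highest R₀: strategy A with 140.4900.

140.49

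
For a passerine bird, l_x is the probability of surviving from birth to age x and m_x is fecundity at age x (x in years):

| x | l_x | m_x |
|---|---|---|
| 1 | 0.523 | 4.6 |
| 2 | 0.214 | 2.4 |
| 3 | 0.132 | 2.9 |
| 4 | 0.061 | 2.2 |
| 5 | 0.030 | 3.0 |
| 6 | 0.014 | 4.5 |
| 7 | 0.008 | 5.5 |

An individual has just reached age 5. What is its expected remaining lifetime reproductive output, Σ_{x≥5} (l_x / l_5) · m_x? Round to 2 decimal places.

l_5 = 0.030. Conditional survival from age 5 to x is l_x / l_5.
  x=5: (0.030/0.030) × 3.0 = 3.0000
  x=6: (0.014/0.030) × 4.5 = 2.1000
  x=7: (0.008/0.030) × 5.5 = 1.4667
Sum = 3.0000 + 2.1000 + 1.4667 = 6.5667

6.57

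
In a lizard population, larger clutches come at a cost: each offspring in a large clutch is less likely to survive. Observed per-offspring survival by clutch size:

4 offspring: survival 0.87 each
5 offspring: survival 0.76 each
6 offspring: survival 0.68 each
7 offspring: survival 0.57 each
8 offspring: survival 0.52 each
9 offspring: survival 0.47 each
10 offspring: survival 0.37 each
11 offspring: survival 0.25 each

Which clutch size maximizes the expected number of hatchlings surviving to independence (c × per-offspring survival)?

9

Expected hatchlings surviving to independence = c × s(c):
  c=4: 4 × 0.87 = 3.480
  c=5: 5 × 0.76 = 3.800
  c=6: 6 × 0.68 = 4.080
  c=7: 7 × 0.57 = 3.990
  c=8: 8 × 0.52 = 4.160
  c=9: 9 × 0.47 = 4.230
  c=10: 10 × 0.37 = 3.700
  c=11: 11 × 0.25 = 2.750
Maximum at c = 9 (4.230 hatchlings surviving to independence).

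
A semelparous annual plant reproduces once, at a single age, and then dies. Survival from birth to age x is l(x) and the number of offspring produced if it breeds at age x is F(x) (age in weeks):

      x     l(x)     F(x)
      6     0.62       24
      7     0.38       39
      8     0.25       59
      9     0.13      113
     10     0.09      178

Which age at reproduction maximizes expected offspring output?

Expected offspring if breeding at age x = l(x) × F(x):
  age 6: 0.62 × 24 = 14.880
  age 7: 0.38 × 39 = 14.820
  age 8: 0.25 × 59 = 14.750
  age 9: 0.13 × 113 = 14.690
  age 10: 0.09 × 178 = 16.020
Maximum at age 10 (16.020).

10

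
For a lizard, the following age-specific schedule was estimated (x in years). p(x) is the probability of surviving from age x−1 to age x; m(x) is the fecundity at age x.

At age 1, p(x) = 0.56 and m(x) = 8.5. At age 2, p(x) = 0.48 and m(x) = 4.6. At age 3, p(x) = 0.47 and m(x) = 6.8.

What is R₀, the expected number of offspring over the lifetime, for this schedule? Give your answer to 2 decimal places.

6.86

Survivorship from birth: l_x = p_1·p_2·…·p_x.
  l_1 = 0.56000
  l_2 = 0.26880
  l_3 = 0.12634
R₀ = Σ l_x m(x):
  age 1: 0.56000 × 8.5 = 4.7600
  age 2: 0.26880 × 4.6 = 1.2365
  age 3: 0.12634 × 6.8 = 0.8591
R₀ = 4.7600 + 1.2365 + 0.8591 = 6.8556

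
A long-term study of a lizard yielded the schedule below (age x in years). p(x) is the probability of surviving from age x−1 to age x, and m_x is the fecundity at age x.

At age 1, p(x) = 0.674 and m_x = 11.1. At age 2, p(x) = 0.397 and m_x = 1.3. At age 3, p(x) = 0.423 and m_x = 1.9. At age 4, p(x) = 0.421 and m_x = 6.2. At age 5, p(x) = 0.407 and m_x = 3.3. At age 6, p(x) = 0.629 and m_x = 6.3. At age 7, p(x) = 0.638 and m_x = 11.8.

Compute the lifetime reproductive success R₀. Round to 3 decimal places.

Survivorship from birth: l_x = p_1·p_2·…·p_x.
  l_1 = 0.67400
  l_2 = 0.26758
  l_3 = 0.11319
  l_4 = 0.04765
  l_5 = 0.01939
  l_6 = 0.01220
  l_7 = 0.00778
R₀ = Σ l_x m_x:
  age 1: 0.67400 × 11.1 = 7.4814
  age 2: 0.26758 × 1.3 = 0.3479
  age 3: 0.11319 × 1.9 = 0.2151
  age 4: 0.04765 × 6.2 = 0.2954
  age 5: 0.01939 × 3.3 = 0.0640
  age 6: 0.01220 × 6.3 = 0.0769
  age 7: 0.00778 × 11.8 = 0.0918
R₀ = 7.4814 + 0.3479 + 0.2151 + 0.2954 + 0.0640 + 0.0769 + 0.0918 = 8.5724

8.572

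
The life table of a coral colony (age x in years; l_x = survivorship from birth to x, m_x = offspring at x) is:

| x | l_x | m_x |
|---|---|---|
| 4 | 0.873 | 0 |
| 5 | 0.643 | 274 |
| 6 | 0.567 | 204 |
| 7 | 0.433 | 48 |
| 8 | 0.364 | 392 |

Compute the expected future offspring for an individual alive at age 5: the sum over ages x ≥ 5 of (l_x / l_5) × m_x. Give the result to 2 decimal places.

708.12

l_5 = 0.643. Conditional survival from age 5 to x is l_x / l_5.
  x=5: (0.643/0.643) × 274 = 274.0000
  x=6: (0.567/0.643) × 204 = 179.8880
  x=7: (0.433/0.643) × 48 = 32.3235
  x=8: (0.364/0.643) × 392 = 221.9098
Sum = 274.0000 + 179.8880 + 32.3235 + 221.9098 = 708.1213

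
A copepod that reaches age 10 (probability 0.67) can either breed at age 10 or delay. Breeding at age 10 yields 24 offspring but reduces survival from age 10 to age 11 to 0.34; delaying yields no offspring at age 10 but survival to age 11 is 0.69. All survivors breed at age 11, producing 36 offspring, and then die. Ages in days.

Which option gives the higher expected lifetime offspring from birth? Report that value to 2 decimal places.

breed at age 10: R₀ = 0.67 × (24 + 0.34 × 36) = 0.67 × 36.2400 = 24.2808
delay to age 11: R₀ = 0.67 × (0.69 × 36) = 0.67 × 24.8400 = 16.6428
Higher: breed at age 10 (24.2808).

24.28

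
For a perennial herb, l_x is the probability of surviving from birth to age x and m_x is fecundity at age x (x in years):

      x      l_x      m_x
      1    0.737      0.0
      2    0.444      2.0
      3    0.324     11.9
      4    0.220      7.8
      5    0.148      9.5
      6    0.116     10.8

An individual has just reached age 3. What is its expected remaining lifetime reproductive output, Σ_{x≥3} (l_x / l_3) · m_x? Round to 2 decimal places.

l_3 = 0.324. Conditional survival from age 3 to x is l_x / l_3.
  x=3: (0.324/0.324) × 11.9 = 11.9000
  x=4: (0.220/0.324) × 7.8 = 5.2963
  x=5: (0.148/0.324) × 9.5 = 4.3395
  x=6: (0.116/0.324) × 10.8 = 3.8667
Sum = 11.9000 + 5.2963 + 4.3395 + 3.8667 = 25.4025

25.40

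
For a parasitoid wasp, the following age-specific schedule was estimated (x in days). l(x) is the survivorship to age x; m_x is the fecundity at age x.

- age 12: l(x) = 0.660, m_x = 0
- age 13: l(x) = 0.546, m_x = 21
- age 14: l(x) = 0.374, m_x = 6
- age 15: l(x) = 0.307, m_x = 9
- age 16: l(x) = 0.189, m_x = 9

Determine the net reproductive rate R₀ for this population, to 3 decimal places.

18.174

R₀ = Σ l(x) m_x:
  age 12: 0.660 × 0 = 0.0000
  age 13: 0.546 × 21 = 11.4660
  age 14: 0.374 × 6 = 2.2440
  age 15: 0.307 × 9 = 2.7630
  age 16: 0.189 × 9 = 1.7010
R₀ = 0.0000 + 11.4660 + 2.2440 + 2.7630 + 1.7010 = 18.1740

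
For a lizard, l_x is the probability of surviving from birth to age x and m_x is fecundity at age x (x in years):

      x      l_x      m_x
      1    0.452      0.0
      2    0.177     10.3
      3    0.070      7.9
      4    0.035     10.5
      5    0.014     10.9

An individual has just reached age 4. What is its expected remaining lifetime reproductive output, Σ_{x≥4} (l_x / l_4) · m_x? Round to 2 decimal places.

l_4 = 0.035. Conditional survival from age 4 to x is l_x / l_4.
  x=4: (0.035/0.035) × 10.5 = 10.5000
  x=5: (0.014/0.035) × 10.9 = 4.3600
Sum = 10.5000 + 4.3600 = 14.8600

14.86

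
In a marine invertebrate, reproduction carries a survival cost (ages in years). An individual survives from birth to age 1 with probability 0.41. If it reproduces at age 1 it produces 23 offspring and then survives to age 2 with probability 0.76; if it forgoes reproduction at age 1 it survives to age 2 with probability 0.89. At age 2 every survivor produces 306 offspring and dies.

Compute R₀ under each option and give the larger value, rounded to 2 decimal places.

111.66

breed at age 1: R₀ = 0.41 × (23 + 0.76 × 306) = 0.41 × 255.5600 = 104.7796
delay to age 2: R₀ = 0.41 × (0.89 × 306) = 0.41 × 272.3400 = 111.6594
Higher: delay to age 2 (111.6594).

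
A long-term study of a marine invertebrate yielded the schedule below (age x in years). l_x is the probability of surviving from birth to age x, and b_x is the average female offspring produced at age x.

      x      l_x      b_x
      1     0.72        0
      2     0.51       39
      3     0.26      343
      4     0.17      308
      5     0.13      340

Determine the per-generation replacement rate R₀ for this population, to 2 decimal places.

205.63

R₀ = Σ l_x b_x:
  age 1: 0.72 × 0 = 0.0000
  age 2: 0.51 × 39 = 19.8900
  age 3: 0.26 × 343 = 89.1800
  age 4: 0.17 × 308 = 52.3600
  age 5: 0.13 × 340 = 44.2000
R₀ = 0.0000 + 19.8900 + 89.1800 + 52.3600 + 44.2000 = 205.6300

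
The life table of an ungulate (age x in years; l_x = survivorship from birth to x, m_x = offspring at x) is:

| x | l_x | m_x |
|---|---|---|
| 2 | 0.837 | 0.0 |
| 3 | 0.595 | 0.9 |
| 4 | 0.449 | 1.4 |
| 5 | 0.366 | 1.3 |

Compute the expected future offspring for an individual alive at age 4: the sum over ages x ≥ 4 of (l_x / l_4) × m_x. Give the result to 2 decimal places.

l_4 = 0.449. Conditional survival from age 4 to x is l_x / l_4.
  x=4: (0.449/0.449) × 1.4 = 1.4000
  x=5: (0.366/0.449) × 1.3 = 1.0597
Sum = 1.4000 + 1.0597 = 2.4597

2.46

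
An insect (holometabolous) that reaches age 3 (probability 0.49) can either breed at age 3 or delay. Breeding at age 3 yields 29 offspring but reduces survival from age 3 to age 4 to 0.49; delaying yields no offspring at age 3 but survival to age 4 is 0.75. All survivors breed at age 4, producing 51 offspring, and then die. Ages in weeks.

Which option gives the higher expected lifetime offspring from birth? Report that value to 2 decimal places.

26.46

breed at age 3: R₀ = 0.49 × (29 + 0.49 × 51) = 0.49 × 53.9900 = 26.4551
delay to age 4: R₀ = 0.49 × (0.75 × 51) = 0.49 × 38.2500 = 18.7425
Higher: breed at age 3 (26.4551).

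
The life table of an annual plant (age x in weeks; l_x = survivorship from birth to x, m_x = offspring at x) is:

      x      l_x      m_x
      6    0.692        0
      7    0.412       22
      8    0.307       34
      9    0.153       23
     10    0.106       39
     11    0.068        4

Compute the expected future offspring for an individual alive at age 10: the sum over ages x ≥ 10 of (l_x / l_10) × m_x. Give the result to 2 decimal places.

41.57

l_10 = 0.106. Conditional survival from age 10 to x is l_x / l_10.
  x=10: (0.106/0.106) × 39 = 39.0000
  x=11: (0.068/0.106) × 4 = 2.5660
Sum = 39.0000 + 2.5660 = 41.5660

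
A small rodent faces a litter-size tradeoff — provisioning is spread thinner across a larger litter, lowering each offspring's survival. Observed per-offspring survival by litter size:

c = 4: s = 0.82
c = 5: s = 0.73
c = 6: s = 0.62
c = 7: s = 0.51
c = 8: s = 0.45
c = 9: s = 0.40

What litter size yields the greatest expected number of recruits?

Expected recruits = c × s(c):
  c=4: 4 × 0.82 = 3.280
  c=5: 5 × 0.73 = 3.650
  c=6: 6 × 0.62 = 3.720
  c=7: 7 × 0.51 = 3.570
  c=8: 8 × 0.45 = 3.600
  c=9: 9 × 0.40 = 3.600
Maximum at c = 6 (3.720 recruits).

6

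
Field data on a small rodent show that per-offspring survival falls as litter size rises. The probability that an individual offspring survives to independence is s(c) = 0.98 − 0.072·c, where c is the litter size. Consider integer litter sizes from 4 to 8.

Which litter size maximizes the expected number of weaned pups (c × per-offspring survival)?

7

Expected weaned pups = c × s(c):
  c=4: 4 × 0.692 = 2.768
  c=5: 5 × 0.620 = 3.100
  c=6: 6 × 0.548 = 3.288
  c=7: 7 × 0.476 = 3.332
  c=8: 8 × 0.404 = 3.232
Maximum at c = 7 (3.332 weaned pups).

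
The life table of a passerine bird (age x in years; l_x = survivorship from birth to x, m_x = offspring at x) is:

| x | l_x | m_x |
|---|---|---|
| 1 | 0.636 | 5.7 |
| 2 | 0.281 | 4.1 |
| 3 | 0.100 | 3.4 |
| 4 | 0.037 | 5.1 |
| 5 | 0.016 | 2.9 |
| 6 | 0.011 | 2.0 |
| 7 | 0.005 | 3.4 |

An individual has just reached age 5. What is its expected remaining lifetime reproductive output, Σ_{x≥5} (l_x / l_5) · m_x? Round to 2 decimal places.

l_5 = 0.016. Conditional survival from age 5 to x is l_x / l_5.
  x=5: (0.016/0.016) × 2.9 = 2.9000
  x=6: (0.011/0.016) × 2.0 = 1.3750
  x=7: (0.005/0.016) × 3.4 = 1.0625
Sum = 2.9000 + 1.3750 + 1.0625 = 5.3375

5.34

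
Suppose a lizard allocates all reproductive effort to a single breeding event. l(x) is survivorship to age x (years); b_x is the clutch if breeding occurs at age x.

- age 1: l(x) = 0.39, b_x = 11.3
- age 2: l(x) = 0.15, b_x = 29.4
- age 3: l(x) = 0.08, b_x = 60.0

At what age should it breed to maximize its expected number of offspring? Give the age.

3

Expected offspring if breeding at age x = l(x) × b_x:
  age 1: 0.39 × 11.3 = 4.407
  age 2: 0.15 × 29.4 = 4.410
  age 3: 0.08 × 60.0 = 4.800
Maximum at age 3 (4.800).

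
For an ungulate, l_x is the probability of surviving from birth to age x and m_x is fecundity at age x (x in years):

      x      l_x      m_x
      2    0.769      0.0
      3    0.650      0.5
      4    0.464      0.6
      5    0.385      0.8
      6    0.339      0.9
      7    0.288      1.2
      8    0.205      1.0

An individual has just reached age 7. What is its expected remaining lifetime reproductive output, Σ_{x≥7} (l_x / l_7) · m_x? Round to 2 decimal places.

1.91

l_7 = 0.288. Conditional survival from age 7 to x is l_x / l_7.
  x=7: (0.288/0.288) × 1.2 = 1.2000
  x=8: (0.205/0.288) × 1.0 = 0.7118
Sum = 1.2000 + 0.7118 = 1.9118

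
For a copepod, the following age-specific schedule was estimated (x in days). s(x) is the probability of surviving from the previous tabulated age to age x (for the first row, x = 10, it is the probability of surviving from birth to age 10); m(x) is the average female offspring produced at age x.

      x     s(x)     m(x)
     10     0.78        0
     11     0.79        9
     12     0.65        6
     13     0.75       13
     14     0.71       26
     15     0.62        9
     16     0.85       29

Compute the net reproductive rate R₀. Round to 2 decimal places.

Survivorship from birth: l_x = s_10·s_11·…·s_x.
  l_10 = 0.78000
  l_11 = 0.61620
  l_12 = 0.40053
  l_13 = 0.30040
  l_14 = 0.21328
  l_15 = 0.13223
  l_16 = 0.11240
R₀ = Σ l_x m(x):
  age 10: 0.78000 × 0 = 0.0000
  age 11: 0.61620 × 9 = 5.5458
  age 12: 0.40053 × 6 = 2.4032
  age 13: 0.30040 × 13 = 3.9052
  age 14: 0.21328 × 26 = 5.5453
  age 15: 0.13223 × 9 = 1.1901
  age 16: 0.11240 × 29 = 3.2596
R₀ = 0.0000 + 5.5458 + 2.4032 + 3.9052 + 5.5453 + 1.1901 + 3.2596 = 21.8491

21.85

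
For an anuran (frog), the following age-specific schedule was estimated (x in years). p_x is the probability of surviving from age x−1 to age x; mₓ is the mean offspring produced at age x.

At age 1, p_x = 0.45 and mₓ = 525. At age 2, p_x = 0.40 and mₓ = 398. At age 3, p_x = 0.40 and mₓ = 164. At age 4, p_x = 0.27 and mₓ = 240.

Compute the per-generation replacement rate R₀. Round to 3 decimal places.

Survivorship from birth: l_x = p_1·p_2·…·p_x.
  l_1 = 0.45000
  l_2 = 0.18000
  l_3 = 0.07200
  l_4 = 0.01944
R₀ = Σ l_x mₓ:
  age 1: 0.45000 × 525 = 236.2500
  age 2: 0.18000 × 398 = 71.6400
  age 3: 0.07200 × 164 = 11.8080
  age 4: 0.01944 × 240 = 4.6656
R₀ = 236.2500 + 71.6400 + 11.8080 + 4.6656 = 324.3636

324.364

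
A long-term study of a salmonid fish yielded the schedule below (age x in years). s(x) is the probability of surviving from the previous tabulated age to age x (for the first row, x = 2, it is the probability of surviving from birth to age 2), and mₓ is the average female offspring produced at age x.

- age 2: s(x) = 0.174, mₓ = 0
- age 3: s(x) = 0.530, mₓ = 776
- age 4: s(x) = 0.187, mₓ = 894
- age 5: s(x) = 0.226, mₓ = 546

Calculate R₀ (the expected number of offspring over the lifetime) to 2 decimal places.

Survivorship from birth: l_x = s_2·s_3·…·s_x.
  l_2 = 0.17400
  l_3 = 0.09222
  l_4 = 0.01725
  l_5 = 0.00390
R₀ = Σ l_x mₓ:
  age 2: 0.17400 × 0 = 0.0000
  age 3: 0.09222 × 776 = 71.5627
  age 4: 0.01725 × 894 = 15.4215
  age 5: 0.00390 × 546 = 2.1294
R₀ = 0.0000 + 71.5627 + 15.4215 + 2.1294 = 89.1136

89.11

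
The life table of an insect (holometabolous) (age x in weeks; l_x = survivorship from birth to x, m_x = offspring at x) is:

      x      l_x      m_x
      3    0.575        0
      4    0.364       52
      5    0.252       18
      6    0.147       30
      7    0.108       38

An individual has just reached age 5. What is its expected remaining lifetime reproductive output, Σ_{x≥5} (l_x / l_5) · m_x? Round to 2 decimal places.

51.79

l_5 = 0.252. Conditional survival from age 5 to x is l_x / l_5.
  x=5: (0.252/0.252) × 18 = 18.0000
  x=6: (0.147/0.252) × 30 = 17.5000
  x=7: (0.108/0.252) × 38 = 16.2857
Sum = 18.0000 + 17.5000 + 16.2857 = 51.7857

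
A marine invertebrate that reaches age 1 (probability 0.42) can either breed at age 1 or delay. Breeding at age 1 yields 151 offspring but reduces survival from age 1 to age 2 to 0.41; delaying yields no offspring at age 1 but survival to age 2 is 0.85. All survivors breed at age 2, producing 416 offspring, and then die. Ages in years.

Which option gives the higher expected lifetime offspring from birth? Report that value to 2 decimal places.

148.51

breed at age 1: R₀ = 0.42 × (151 + 0.41 × 416) = 0.42 × 321.5600 = 135.0552
delay to age 2: R₀ = 0.42 × (0.85 × 416) = 0.42 × 353.6000 = 148.5120
Higher: delay to age 2 (148.5120).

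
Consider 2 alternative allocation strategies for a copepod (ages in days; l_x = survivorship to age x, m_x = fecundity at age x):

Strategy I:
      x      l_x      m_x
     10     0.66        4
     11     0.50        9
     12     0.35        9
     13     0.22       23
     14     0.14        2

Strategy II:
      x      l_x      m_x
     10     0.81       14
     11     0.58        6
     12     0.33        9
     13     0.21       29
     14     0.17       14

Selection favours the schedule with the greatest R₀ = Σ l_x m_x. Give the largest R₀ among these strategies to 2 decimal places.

26.26

Strategy I: R₀ = 0.66×4 + 0.50×9 + 0.35×9 + 0.22×23 + 0.14×2 = 15.6300
Strategy II: R₀ = 0.81×14 + 0.58×6 + 0.33×9 + 0.21×29 + 0.17×14 = 26.2600
Highest R₀: strategy II with 26.2600.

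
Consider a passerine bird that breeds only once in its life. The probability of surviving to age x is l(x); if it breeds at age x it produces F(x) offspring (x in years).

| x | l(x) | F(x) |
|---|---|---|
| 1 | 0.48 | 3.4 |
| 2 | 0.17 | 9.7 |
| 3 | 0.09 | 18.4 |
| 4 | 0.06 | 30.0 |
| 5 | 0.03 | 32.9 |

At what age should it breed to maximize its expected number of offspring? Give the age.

4

Expected offspring if breeding at age x = l(x) × F(x):
  age 1: 0.48 × 3.4 = 1.632
  age 2: 0.17 × 9.7 = 1.649
  age 3: 0.09 × 18.4 = 1.656
  age 4: 0.06 × 30.0 = 1.800
  age 5: 0.03 × 32.9 = 0.987
Maximum at age 4 (1.800).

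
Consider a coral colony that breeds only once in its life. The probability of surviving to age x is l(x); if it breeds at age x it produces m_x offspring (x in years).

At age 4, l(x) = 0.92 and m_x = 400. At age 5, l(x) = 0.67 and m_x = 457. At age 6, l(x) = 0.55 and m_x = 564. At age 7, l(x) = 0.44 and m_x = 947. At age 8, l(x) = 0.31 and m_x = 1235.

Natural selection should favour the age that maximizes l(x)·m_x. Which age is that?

Expected offspring if breeding at age x = l(x) × m_x:
  age 4: 0.92 × 400 = 368.000
  age 5: 0.67 × 457 = 306.190
  age 6: 0.55 × 564 = 310.200
  age 7: 0.44 × 947 = 416.680
  age 8: 0.31 × 1235 = 382.850
Maximum at age 7 (416.680).

7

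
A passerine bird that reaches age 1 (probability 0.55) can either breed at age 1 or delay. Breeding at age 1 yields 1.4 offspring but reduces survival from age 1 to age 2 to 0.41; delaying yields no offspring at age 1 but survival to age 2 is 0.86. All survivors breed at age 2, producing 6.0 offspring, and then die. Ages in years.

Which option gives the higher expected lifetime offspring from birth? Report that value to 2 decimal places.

breed at age 1: R₀ = 0.55 × (1.4 + 0.41 × 6.0) = 0.55 × 3.8600 = 2.1230
delay to age 2: R₀ = 0.55 × (0.86 × 6.0) = 0.55 × 5.1600 = 2.8380
Higher: delay to age 2 (2.8380).

2.84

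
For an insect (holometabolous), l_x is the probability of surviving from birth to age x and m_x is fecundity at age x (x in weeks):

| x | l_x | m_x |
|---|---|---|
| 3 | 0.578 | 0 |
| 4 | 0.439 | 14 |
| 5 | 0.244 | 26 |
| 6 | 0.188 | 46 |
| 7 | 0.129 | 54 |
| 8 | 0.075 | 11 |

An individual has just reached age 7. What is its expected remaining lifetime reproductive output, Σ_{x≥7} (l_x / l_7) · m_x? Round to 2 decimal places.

l_7 = 0.129. Conditional survival from age 7 to x is l_x / l_7.
  x=7: (0.129/0.129) × 54 = 54.0000
  x=8: (0.075/0.129) × 11 = 6.3953
Sum = 54.0000 + 6.3953 = 60.3953

60.40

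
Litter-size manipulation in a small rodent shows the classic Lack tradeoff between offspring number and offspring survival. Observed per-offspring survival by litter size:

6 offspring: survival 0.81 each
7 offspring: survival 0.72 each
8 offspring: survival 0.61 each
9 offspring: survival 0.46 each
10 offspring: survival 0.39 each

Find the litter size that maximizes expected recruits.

Expected recruits = c × s(c):
  c=6: 6 × 0.81 = 4.860
  c=7: 7 × 0.72 = 5.040
  c=8: 8 × 0.61 = 4.880
  c=9: 9 × 0.46 = 4.140
  c=10: 10 × 0.39 = 3.900
Maximum at c = 7 (5.040 recruits).

7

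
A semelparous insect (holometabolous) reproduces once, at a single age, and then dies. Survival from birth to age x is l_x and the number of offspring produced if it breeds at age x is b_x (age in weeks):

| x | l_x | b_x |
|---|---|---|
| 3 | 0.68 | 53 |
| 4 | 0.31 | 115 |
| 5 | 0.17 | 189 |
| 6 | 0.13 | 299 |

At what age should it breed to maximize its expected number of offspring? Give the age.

6

Expected offspring if breeding at age x = l_x × b_x:
  age 3: 0.68 × 53 = 36.040
  age 4: 0.31 × 115 = 35.650
  age 5: 0.17 × 189 = 32.130
  age 6: 0.13 × 299 = 38.870
Maximum at age 6 (38.870).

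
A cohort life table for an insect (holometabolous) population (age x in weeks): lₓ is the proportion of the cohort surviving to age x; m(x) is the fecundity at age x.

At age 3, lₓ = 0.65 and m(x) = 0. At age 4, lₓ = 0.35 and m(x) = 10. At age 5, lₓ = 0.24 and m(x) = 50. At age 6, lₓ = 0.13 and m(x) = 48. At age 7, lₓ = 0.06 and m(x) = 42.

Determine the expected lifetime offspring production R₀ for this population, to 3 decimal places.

24.260

R₀ = Σ lₓ m(x):
  age 3: 0.65 × 0 = 0.0000
  age 4: 0.35 × 10 = 3.5000
  age 5: 0.24 × 50 = 12.0000
  age 6: 0.13 × 48 = 6.2400
  age 7: 0.06 × 42 = 2.5200
R₀ = 0.0000 + 3.5000 + 12.0000 + 6.2400 + 2.5200 = 24.2600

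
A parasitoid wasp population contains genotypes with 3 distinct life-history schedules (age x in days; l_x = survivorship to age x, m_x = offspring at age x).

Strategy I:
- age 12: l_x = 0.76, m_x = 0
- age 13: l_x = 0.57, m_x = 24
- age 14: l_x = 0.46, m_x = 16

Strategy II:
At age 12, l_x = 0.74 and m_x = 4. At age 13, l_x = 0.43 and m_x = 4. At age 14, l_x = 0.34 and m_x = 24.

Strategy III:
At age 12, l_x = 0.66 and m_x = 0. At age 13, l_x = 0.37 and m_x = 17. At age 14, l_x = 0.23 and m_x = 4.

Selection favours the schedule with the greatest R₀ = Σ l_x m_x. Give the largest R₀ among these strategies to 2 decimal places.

Strategy I: R₀ = 0.76×0 + 0.57×24 + 0.46×16 = 21.0400
Strategy II: R₀ = 0.74×4 + 0.43×4 + 0.34×24 = 12.8400
Strategy III: R₀ = 0.66×0 + 0.37×17 + 0.23×4 = 7.2100
Highest R₀: strategy I with 21.0400.

21.04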